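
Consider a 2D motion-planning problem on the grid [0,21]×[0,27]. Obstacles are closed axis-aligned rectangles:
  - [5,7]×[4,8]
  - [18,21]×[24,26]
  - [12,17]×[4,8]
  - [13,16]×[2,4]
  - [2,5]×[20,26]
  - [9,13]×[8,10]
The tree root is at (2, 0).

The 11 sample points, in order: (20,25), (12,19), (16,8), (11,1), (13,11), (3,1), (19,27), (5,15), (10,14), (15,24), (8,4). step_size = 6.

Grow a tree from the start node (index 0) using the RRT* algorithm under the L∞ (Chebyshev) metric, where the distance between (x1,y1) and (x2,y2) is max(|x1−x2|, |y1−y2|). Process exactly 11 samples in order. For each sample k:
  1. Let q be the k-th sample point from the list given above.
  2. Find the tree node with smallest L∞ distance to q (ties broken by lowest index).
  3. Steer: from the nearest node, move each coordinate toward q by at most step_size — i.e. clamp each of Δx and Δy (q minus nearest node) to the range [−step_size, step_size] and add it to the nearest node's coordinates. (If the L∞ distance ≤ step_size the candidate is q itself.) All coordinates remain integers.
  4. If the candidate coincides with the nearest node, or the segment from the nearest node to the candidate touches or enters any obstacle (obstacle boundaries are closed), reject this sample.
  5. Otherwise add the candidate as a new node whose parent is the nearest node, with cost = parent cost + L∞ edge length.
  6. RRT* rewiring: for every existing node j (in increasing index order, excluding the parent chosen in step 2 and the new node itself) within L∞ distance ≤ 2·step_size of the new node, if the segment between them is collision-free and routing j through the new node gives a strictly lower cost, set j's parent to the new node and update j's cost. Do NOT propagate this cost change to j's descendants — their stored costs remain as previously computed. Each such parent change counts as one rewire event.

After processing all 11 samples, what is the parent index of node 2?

1. q=(20,25) nearest=0 d=25 new=(8,6) → blocked by [5,7]×[4,8], reject
2. q=(12,19) nearest=0 d=19 new=(8,6) → blocked by [5,7]×[4,8], reject
3. q=(16,8) nearest=0 d=14 new=(8,6) → blocked by [5,7]×[4,8], reject
4. q=(11,1) nearest=0 d=9 new=(8,1) → add node 1 parent=0 cost=6
5. q=(13,11) nearest=1 d=10 new=(13,7) → blocked by [12,17]×[4,8], reject
6. q=(3,1) nearest=0 d=1 new=(3,1) → add node 2 parent=0 cost=1
7. q=(19,27) nearest=1 d=26 new=(14,7) → blocked by [12,17]×[4,8], reject
8. q=(5,15) nearest=1 d=14 new=(5,7) → blocked by [5,7]×[4,8], reject
9. q=(10,14) nearest=1 d=13 new=(10,7) → add node 3 parent=1 cost=12
10. q=(15,24) nearest=3 d=17 new=(15,13) → blocked by [9,13]×[8,10], reject
11. q=(8,4) nearest=1 d=3 new=(8,4) → add node 4 parent=1 cost=9

Parent of node 2: 0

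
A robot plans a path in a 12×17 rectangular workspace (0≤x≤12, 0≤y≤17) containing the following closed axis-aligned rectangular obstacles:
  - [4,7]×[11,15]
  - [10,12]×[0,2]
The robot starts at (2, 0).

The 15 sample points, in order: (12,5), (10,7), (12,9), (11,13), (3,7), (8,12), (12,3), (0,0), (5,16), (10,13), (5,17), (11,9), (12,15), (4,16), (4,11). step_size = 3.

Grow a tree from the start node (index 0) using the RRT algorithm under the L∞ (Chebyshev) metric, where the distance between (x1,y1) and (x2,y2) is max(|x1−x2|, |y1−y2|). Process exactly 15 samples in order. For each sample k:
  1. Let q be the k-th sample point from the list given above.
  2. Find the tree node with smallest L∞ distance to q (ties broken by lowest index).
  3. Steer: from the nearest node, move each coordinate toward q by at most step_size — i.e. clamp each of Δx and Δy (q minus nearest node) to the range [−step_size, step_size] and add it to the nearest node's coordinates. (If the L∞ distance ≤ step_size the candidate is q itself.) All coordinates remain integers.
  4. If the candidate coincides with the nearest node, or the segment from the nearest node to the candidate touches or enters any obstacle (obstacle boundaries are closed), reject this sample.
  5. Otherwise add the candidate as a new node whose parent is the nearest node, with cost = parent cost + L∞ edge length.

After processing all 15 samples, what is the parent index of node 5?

1. q=(12,5) nearest=0 d=10 new=(5,3) → add node 1 parent=0 cost=3
2. q=(10,7) nearest=1 d=5 new=(8,6) → add node 2 parent=1 cost=6
3. q=(12,9) nearest=2 d=4 new=(11,9) → add node 3 parent=2 cost=9
4. q=(11,13) nearest=3 d=4 new=(11,12) → add node 4 parent=3 cost=12
5. q=(3,7) nearest=1 d=4 new=(3,6) → add node 5 parent=1 cost=6
6. q=(8,12) nearest=3 d=3 new=(8,12) → add node 6 parent=3 cost=12
7. q=(12,3) nearest=2 d=4 new=(11,3) → add node 7 parent=2 cost=9
8. q=(0,0) nearest=0 d=2 new=(0,0) → add node 8 parent=0 cost=2
9. q=(5,16) nearest=6 d=4 new=(5,15) → blocked by [4,7]×[11,15], reject
10. q=(10,13) nearest=4 d=1 new=(10,13) → add node 9 parent=4 cost=13
11. q=(5,17) nearest=6 d=5 new=(5,15) → blocked by [4,7]×[11,15], reject
12. q=(11,9) nearest=3 d=0 → coincident, reject
13. q=(12,15) nearest=9 d=2 new=(12,15) → add node 10 parent=9 cost=15
14. q=(4,16) nearest=6 d=4 new=(5,15) → blocked by [4,7]×[11,15], reject
15. q=(4,11) nearest=6 d=4 new=(5,11) → blocked by [4,7]×[11,15], reject

Parent of node 5: 1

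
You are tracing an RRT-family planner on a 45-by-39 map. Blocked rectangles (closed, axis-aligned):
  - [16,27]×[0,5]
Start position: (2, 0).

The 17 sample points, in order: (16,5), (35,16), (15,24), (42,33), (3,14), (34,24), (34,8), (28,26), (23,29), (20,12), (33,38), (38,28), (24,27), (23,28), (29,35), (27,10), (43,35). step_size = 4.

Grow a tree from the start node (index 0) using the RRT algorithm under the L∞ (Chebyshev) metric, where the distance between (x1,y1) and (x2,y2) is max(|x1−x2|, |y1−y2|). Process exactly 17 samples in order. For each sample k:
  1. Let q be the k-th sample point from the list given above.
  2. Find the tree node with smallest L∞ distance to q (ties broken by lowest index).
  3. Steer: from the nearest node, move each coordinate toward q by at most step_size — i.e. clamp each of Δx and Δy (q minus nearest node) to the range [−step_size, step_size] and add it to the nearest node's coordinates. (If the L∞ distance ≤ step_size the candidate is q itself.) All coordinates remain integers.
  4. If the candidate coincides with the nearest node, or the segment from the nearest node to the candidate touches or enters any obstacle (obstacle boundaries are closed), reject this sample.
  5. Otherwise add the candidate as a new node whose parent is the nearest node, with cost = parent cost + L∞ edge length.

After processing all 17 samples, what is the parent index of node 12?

Parent of node 12: 11

1. q=(16,5) nearest=0 d=14 new=(6,4) → add node 1 parent=0 cost=4
2. q=(35,16) nearest=1 d=29 new=(10,8) → add node 2 parent=1 cost=8
3. q=(15,24) nearest=2 d=16 new=(14,12) → add node 3 parent=2 cost=12
4. q=(42,33) nearest=3 d=28 new=(18,16) → add node 4 parent=3 cost=16
5. q=(3,14) nearest=2 d=7 new=(6,12) → add node 5 parent=2 cost=12
6. q=(34,24) nearest=4 d=16 new=(22,20) → add node 6 parent=4 cost=20
7. q=(34,8) nearest=6 d=12 new=(26,16) → add node 7 parent=6 cost=24
8. q=(28,26) nearest=6 d=6 new=(26,24) → add node 8 parent=6 cost=24
9. q=(23,29) nearest=8 d=5 new=(23,28) → add node 9 parent=8 cost=28
10. q=(20,12) nearest=4 d=4 new=(20,12) → add node 10 parent=4 cost=20
11. q=(33,38) nearest=9 d=10 new=(27,32) → add node 11 parent=9 cost=32
12. q=(38,28) nearest=11 d=11 new=(31,28) → add node 12 parent=11 cost=36
13. q=(24,27) nearest=9 d=1 new=(24,27) → add node 13 parent=9 cost=29
14. q=(23,28) nearest=9 d=0 → coincident, reject
15. q=(29,35) nearest=11 d=3 new=(29,35) → add node 14 parent=11 cost=35
16. q=(27,10) nearest=7 d=6 new=(27,12) → add node 15 parent=7 cost=28
17. q=(43,35) nearest=12 d=12 new=(35,32) → add node 16 parent=12 cost=40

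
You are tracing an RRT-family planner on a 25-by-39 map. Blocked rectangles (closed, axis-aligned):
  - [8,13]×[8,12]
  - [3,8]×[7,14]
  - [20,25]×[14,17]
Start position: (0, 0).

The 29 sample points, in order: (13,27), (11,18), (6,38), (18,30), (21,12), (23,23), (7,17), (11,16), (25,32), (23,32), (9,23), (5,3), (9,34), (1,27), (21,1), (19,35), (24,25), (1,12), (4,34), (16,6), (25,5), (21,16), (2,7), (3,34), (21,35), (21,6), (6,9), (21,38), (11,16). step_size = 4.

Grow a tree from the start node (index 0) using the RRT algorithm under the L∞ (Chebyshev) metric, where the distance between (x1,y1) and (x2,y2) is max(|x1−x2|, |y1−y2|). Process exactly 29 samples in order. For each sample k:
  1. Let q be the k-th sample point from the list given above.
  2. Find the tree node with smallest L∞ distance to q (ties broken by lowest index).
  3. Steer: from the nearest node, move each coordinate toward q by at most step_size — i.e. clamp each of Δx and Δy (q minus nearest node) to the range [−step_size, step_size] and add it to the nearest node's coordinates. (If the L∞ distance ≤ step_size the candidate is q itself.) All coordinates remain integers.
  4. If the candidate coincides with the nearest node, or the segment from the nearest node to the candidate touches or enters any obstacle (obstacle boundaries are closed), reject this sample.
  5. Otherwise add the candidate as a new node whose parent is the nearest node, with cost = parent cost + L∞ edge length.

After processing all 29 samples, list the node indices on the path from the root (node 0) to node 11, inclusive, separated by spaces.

1. q=(13,27) nearest=0 d=27 new=(4,4) → add node 1 parent=0 cost=4
2. q=(11,18) nearest=1 d=14 new=(8,8) → blocked by [8,13]×[8,12], reject
3. q=(6,38) nearest=1 d=34 new=(6,8) → blocked by [3,8]×[7,14], reject
4. q=(18,30) nearest=1 d=26 new=(8,8) → blocked by [8,13]×[8,12], reject
5. q=(21,12) nearest=1 d=17 new=(8,8) → blocked by [8,13]×[8,12], reject
6. q=(23,23) nearest=1 d=19 new=(8,8) → blocked by [8,13]×[8,12], reject
7. q=(7,17) nearest=1 d=13 new=(7,8) → blocked by [3,8]×[7,14], reject
8. q=(11,16) nearest=1 d=12 new=(8,8) → blocked by [8,13]×[8,12], reject
9. q=(25,32) nearest=1 d=28 new=(8,8) → blocked by [8,13]×[8,12], reject
10. q=(23,32) nearest=1 d=28 new=(8,8) → blocked by [8,13]×[8,12], reject
11. q=(9,23) nearest=1 d=19 new=(8,8) → blocked by [8,13]×[8,12], reject
12. q=(5,3) nearest=1 d=1 new=(5,3) → add node 2 parent=1 cost=5
13. q=(9,34) nearest=1 d=30 new=(8,8) → blocked by [8,13]×[8,12], reject
14. q=(1,27) nearest=1 d=23 new=(1,8) → add node 3 parent=1 cost=8
15. q=(21,1) nearest=2 d=16 new=(9,1) → add node 4 parent=2 cost=9
16. q=(19,35) nearest=3 d=27 new=(5,12) → blocked by [3,8]×[7,14], reject
17. q=(24,25) nearest=1 d=21 new=(8,8) → blocked by [8,13]×[8,12], reject
18. q=(1,12) nearest=3 d=4 new=(1,12) → add node 5 parent=3 cost=12
19. q=(4,34) nearest=5 d=22 new=(4,16) → add node 6 parent=5 cost=16
20. q=(16,6) nearest=4 d=7 new=(13,5) → add node 7 parent=4 cost=13
21. q=(25,5) nearest=7 d=12 new=(17,5) → add node 8 parent=7 cost=17
22. q=(21,16) nearest=7 d=11 new=(17,9) → add node 9 parent=7 cost=17
23. q=(2,7) nearest=3 d=1 new=(2,7) → add node 10 parent=3 cost=9
24. q=(3,34) nearest=6 d=18 new=(3,20) → add node 11 parent=6 cost=20
25. q=(21,35) nearest=11 d=18 new=(7,24) → add node 12 parent=11 cost=24
26. q=(21,6) nearest=8 d=4 new=(21,6) → add node 13 parent=8 cost=21
27. q=(6,9) nearest=10 d=4 new=(6,9) → blocked by [3,8]×[7,14], reject
28. q=(21,38) nearest=12 d=14 new=(11,28) → add node 14 parent=12 cost=28
29. q=(11,16) nearest=6 d=7 new=(8,16) → add node 15 parent=6 cost=20

Path: 0 1 3 5 6 11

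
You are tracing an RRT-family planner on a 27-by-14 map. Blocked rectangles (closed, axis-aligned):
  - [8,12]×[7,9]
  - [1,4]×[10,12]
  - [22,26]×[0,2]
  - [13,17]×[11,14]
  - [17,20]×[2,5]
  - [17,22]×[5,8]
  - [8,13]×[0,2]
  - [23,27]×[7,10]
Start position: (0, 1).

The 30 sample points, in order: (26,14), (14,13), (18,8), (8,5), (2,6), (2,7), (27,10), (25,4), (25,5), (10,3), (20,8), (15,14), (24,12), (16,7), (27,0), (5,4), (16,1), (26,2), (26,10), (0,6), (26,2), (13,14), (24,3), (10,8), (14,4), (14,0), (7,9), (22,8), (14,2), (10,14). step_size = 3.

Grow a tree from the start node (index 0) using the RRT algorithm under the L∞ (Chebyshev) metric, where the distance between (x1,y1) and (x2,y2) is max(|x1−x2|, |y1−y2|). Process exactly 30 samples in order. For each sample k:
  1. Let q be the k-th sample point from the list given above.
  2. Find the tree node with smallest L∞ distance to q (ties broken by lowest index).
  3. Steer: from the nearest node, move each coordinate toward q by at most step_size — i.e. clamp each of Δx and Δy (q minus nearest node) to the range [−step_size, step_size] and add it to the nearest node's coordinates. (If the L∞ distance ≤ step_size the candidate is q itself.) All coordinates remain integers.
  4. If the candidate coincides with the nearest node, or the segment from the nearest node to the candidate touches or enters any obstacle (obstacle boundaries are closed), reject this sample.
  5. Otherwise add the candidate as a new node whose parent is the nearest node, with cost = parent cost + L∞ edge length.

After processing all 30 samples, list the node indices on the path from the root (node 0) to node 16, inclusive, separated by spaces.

1. q=(26,14) nearest=0 d=26 new=(3,4) → add node 1 parent=0 cost=3
2. q=(14,13) nearest=1 d=11 new=(6,7) → add node 2 parent=1 cost=6
3. q=(18,8) nearest=2 d=12 new=(9,8) → blocked by [8,12]×[7,9], reject
4. q=(8,5) nearest=2 d=2 new=(8,5) → add node 3 parent=2 cost=8
5. q=(2,6) nearest=1 d=2 new=(2,6) → add node 4 parent=1 cost=5
6. q=(2,7) nearest=4 d=1 new=(2,7) → add node 5 parent=4 cost=6
7. q=(27,10) nearest=3 d=19 new=(11,8) → blocked by [8,12]×[7,9], reject
8. q=(25,4) nearest=3 d=17 new=(11,4) → add node 6 parent=3 cost=11
9. q=(25,5) nearest=6 d=14 new=(14,5) → add node 7 parent=6 cost=14
10. q=(10,3) nearest=6 d=1 new=(10,3) → add node 8 parent=6 cost=12
11. q=(20,8) nearest=7 d=6 new=(17,8) → blocked by [17,22]×[5,8], reject
12. q=(15,14) nearest=2 d=9 new=(9,10) → blocked by [8,12]×[7,9], reject
13. q=(24,12) nearest=7 d=10 new=(17,8) → blocked by [17,22]×[5,8], reject
14. q=(16,7) nearest=7 d=2 new=(16,7) → add node 9 parent=7 cost=16
15. q=(27,0) nearest=9 d=11 new=(19,4) → blocked by [17,20]×[2,5], reject
16. q=(5,4) nearest=1 d=2 new=(5,4) → add node 10 parent=1 cost=5
17. q=(16,1) nearest=7 d=4 new=(16,2) → add node 11 parent=7 cost=17
18. q=(26,2) nearest=9 d=10 new=(19,4) → blocked by [17,20]×[2,5], reject
19. q=(26,10) nearest=9 d=10 new=(19,10) → blocked by [17,22]×[5,8], reject
20. q=(0,6) nearest=4 d=2 new=(0,6) → add node 12 parent=4 cost=7
21. q=(26,2) nearest=9 d=10 new=(19,4) → blocked by [17,20]×[2,5], reject
22. q=(13,14) nearest=2 d=7 new=(9,10) → blocked by [8,12]×[7,9], reject
23. q=(24,3) nearest=9 d=8 new=(19,4) → blocked by [17,20]×[2,5], reject
24. q=(10,8) nearest=3 d=3 new=(10,8) → blocked by [8,12]×[7,9], reject
25. q=(14,4) nearest=7 d=1 new=(14,4) → add node 13 parent=7 cost=15
26. q=(14,0) nearest=11 d=2 new=(14,0) → add node 14 parent=11 cost=19
27. q=(7,9) nearest=2 d=2 new=(7,9) → add node 15 parent=2 cost=8
28. q=(22,8) nearest=9 d=6 new=(19,8) → blocked by [17,22]×[5,8], reject
29. q=(14,2) nearest=11 d=2 new=(14,2) → add node 16 parent=11 cost=19
30. q=(10,14) nearest=15 d=5 new=(10,12) → add node 17 parent=15 cost=11

Path: 0 1 2 3 6 7 11 16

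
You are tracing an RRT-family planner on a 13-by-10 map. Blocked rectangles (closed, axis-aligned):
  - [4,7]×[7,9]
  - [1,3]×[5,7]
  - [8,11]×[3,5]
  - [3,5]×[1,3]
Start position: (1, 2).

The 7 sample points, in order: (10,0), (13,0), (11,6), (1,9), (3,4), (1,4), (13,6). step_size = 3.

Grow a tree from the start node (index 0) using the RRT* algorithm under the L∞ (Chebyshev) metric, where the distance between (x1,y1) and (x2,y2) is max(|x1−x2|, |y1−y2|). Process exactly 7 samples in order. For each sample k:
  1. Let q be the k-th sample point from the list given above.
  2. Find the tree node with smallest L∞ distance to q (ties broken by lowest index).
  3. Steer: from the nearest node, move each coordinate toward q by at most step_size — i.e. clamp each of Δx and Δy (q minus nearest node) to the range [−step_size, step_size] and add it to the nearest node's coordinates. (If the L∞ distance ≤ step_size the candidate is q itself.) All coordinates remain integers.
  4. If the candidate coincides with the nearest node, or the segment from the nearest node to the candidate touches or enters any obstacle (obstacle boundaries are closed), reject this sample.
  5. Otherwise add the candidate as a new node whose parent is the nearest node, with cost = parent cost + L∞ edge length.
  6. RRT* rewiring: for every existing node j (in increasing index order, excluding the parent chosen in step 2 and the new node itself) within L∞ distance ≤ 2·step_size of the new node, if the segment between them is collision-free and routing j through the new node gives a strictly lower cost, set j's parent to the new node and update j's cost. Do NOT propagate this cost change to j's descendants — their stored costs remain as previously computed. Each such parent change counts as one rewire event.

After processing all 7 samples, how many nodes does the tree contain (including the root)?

Node count: 5

1. q=(10,0) nearest=0 d=9 new=(4,0) → add node 1 parent=0 cost=3
2. q=(13,0) nearest=1 d=9 new=(7,0) → add node 2 parent=1 cost=6
3. q=(11,6) nearest=2 d=6 new=(10,3) → blocked by [8,11]×[3,5], reject
4. q=(1,9) nearest=0 d=7 new=(1,5) → blocked by [1,3]×[5,7], reject
5. q=(3,4) nearest=0 d=2 new=(3,4) → add node 3 parent=0 cost=2
6. q=(1,4) nearest=0 d=2 new=(1,4) → add node 4 parent=0 cost=2
7. q=(13,6) nearest=2 d=6 new=(10,3) → blocked by [8,11]×[3,5], reject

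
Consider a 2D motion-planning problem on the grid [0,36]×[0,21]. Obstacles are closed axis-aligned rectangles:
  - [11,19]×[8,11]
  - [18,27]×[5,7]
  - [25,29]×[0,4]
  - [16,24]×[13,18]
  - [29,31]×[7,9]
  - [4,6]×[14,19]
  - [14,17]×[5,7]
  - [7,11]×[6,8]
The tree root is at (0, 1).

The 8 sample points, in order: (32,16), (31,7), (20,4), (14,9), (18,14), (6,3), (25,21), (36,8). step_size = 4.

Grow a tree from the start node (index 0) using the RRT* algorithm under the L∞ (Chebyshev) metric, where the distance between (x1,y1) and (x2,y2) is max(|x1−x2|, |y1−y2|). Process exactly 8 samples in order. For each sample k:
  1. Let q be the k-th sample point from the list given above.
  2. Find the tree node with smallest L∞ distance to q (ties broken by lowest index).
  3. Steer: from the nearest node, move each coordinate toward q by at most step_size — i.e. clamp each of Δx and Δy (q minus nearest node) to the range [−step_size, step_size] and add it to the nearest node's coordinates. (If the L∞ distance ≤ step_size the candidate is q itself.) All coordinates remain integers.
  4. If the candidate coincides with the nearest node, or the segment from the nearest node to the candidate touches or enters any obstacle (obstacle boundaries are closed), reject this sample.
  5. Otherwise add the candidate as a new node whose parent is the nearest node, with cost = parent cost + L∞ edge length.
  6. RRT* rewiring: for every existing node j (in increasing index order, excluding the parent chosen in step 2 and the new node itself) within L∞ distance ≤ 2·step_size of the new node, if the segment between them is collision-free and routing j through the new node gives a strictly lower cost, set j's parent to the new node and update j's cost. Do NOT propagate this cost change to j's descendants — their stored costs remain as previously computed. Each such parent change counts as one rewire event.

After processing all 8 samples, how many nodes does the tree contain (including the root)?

Node count: 4

1. q=(32,16) nearest=0 d=32 new=(4,5) → add node 1 parent=0 cost=4
2. q=(31,7) nearest=1 d=27 new=(8,7) → blocked by [7,11]×[6,8], reject
3. q=(20,4) nearest=1 d=16 new=(8,4) → add node 2 parent=1 cost=8
4. q=(14,9) nearest=2 d=6 new=(12,8) → blocked by [11,19]×[8,11], reject
5. q=(18,14) nearest=2 d=10 new=(12,8) → blocked by [11,19]×[8,11], reject
6. q=(6,3) nearest=1 d=2 new=(6,3) → add node 3 parent=1 cost=6
7. q=(25,21) nearest=2 d=17 new=(12,8) → blocked by [11,19]×[8,11], reject
8. q=(36,8) nearest=2 d=28 new=(12,8) → blocked by [11,19]×[8,11], reject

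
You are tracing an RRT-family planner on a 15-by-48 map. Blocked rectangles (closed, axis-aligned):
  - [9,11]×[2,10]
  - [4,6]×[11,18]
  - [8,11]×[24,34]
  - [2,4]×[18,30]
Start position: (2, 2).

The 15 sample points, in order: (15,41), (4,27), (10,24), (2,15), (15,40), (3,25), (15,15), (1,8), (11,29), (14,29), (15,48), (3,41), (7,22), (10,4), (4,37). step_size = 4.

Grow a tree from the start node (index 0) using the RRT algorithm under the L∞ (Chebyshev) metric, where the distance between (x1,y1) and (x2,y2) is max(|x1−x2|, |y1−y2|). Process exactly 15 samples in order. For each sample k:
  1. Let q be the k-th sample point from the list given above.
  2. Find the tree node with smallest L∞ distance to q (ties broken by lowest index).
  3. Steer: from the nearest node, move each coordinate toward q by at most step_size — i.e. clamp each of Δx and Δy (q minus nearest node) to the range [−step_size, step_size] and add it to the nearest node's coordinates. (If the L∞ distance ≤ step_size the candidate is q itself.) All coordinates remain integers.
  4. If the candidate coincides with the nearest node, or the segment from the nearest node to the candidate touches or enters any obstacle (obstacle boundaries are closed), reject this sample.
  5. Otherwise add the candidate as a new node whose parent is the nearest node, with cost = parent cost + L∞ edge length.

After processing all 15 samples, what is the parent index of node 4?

Parent of node 4: 2

1. q=(15,41) nearest=0 d=39 new=(6,6) → add node 1 parent=0 cost=4
2. q=(4,27) nearest=1 d=21 new=(4,10) → add node 2 parent=1 cost=8
3. q=(10,24) nearest=2 d=14 new=(8,14) → blocked by [4,6]×[11,18], reject
4. q=(2,15) nearest=2 d=5 new=(2,14) → add node 3 parent=2 cost=12
5. q=(15,40) nearest=3 d=26 new=(6,18) → blocked by [4,6]×[11,18], reject
6. q=(3,25) nearest=3 d=11 new=(3,18) → blocked by [2,4]×[18,30], reject
7. q=(15,15) nearest=1 d=9 new=(10,10) → blocked by [9,11]×[2,10], reject
8. q=(1,8) nearest=2 d=3 new=(1,8) → add node 4 parent=2 cost=11
9. q=(11,29) nearest=3 d=15 new=(6,18) → blocked by [4,6]×[11,18], reject
10. q=(14,29) nearest=3 d=15 new=(6,18) → blocked by [4,6]×[11,18], reject
11. q=(15,48) nearest=3 d=34 new=(6,18) → blocked by [4,6]×[11,18], reject
12. q=(3,41) nearest=3 d=27 new=(3,18) → blocked by [2,4]×[18,30], reject
13. q=(7,22) nearest=3 d=8 new=(6,18) → blocked by [4,6]×[11,18], reject
14. q=(10,4) nearest=1 d=4 new=(10,4) → blocked by [9,11]×[2,10], reject
15. q=(4,37) nearest=3 d=23 new=(4,18) → blocked by [4,6]×[11,18], reject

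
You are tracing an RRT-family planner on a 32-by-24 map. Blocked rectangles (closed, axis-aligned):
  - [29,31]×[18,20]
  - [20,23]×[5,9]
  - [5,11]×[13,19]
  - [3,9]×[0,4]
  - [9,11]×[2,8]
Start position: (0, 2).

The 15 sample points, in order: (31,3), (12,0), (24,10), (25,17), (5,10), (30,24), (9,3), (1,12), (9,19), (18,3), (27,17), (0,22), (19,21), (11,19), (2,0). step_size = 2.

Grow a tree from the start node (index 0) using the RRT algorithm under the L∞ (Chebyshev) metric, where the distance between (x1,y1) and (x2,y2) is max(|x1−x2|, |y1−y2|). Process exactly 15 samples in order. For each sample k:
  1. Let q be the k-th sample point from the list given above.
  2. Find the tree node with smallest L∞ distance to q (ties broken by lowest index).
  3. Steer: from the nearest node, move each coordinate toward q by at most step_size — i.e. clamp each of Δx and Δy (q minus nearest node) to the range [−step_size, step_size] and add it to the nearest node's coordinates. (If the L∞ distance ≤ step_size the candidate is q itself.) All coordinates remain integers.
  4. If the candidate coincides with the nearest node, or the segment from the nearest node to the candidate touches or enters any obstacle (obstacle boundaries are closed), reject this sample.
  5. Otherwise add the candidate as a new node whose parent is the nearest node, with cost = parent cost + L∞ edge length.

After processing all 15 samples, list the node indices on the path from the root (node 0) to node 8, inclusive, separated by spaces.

1. q=(31,3) nearest=0 d=31 new=(2,3) → add node 1 parent=0 cost=2
2. q=(12,0) nearest=1 d=10 new=(4,1) → blocked by [3,9]×[0,4], reject
3. q=(24,10) nearest=1 d=22 new=(4,5) → blocked by [3,9]×[0,4], reject
4. q=(25,17) nearest=1 d=23 new=(4,5) → blocked by [3,9]×[0,4], reject
5. q=(5,10) nearest=1 d=7 new=(4,5) → blocked by [3,9]×[0,4], reject
6. q=(30,24) nearest=1 d=28 new=(4,5) → blocked by [3,9]×[0,4], reject
7. q=(9,3) nearest=1 d=7 new=(4,3) → blocked by [3,9]×[0,4], reject
8. q=(1,12) nearest=1 d=9 new=(1,5) → add node 2 parent=1 cost=4
9. q=(9,19) nearest=2 d=14 new=(3,7) → add node 3 parent=2 cost=6
10. q=(18,3) nearest=3 d=15 new=(5,5) → add node 4 parent=3 cost=8
11. q=(27,17) nearest=4 d=22 new=(7,7) → add node 5 parent=4 cost=10
12. q=(0,22) nearest=3 d=15 new=(1,9) → add node 6 parent=3 cost=8
13. q=(19,21) nearest=5 d=14 new=(9,9) → add node 7 parent=5 cost=12
14. q=(11,19) nearest=6 d=10 new=(3,11) → add node 8 parent=6 cost=10
15. q=(2,0) nearest=0 d=2 new=(2,0) → add node 9 parent=0 cost=2

Path: 0 1 2 3 6 8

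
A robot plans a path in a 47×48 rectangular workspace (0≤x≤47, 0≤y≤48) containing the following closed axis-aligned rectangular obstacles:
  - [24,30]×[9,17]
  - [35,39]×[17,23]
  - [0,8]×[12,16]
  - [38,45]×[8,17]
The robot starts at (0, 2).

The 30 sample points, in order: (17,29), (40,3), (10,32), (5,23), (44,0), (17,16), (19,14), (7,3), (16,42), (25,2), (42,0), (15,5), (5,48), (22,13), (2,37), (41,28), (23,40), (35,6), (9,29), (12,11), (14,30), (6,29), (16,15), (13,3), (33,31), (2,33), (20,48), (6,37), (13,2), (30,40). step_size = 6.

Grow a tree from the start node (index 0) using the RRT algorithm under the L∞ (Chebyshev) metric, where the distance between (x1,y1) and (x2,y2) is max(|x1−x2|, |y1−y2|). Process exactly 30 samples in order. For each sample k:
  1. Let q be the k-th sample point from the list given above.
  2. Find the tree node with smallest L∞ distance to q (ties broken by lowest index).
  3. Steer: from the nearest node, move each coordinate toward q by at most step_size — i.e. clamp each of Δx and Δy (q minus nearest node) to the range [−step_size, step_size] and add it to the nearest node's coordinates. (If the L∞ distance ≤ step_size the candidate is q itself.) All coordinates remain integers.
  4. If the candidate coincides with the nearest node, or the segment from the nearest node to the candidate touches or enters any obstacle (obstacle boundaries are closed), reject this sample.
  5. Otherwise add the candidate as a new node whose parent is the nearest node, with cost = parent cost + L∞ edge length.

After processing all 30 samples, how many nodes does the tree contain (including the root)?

Node count: 30

1. q=(17,29) nearest=0 d=27 new=(6,8) → add node 1 parent=0 cost=6
2. q=(40,3) nearest=1 d=34 new=(12,3) → add node 2 parent=1 cost=12
3. q=(10,32) nearest=1 d=24 new=(10,14) → add node 3 parent=1 cost=12
4. q=(5,23) nearest=3 d=9 new=(5,20) → add node 4 parent=3 cost=18
5. q=(44,0) nearest=2 d=32 new=(18,0) → add node 5 parent=2 cost=18
6. q=(17,16) nearest=3 d=7 new=(16,16) → add node 6 parent=3 cost=18
7. q=(19,14) nearest=6 d=3 new=(19,14) → add node 7 parent=6 cost=21
8. q=(7,3) nearest=1 d=5 new=(7,3) → add node 8 parent=1 cost=11
9. q=(16,42) nearest=4 d=22 new=(11,26) → add node 9 parent=4 cost=24
10. q=(25,2) nearest=5 d=7 new=(24,2) → add node 10 parent=5 cost=24
11. q=(42,0) nearest=10 d=18 new=(30,0) → add node 11 parent=10 cost=30
12. q=(15,5) nearest=2 d=3 new=(15,5) → add node 12 parent=2 cost=15
13. q=(5,48) nearest=9 d=22 new=(5,32) → add node 13 parent=9 cost=30
14. q=(22,13) nearest=7 d=3 new=(22,13) → add node 14 parent=7 cost=24
15. q=(2,37) nearest=13 d=5 new=(2,37) → add node 15 parent=13 cost=35
16. q=(41,28) nearest=14 d=19 new=(28,19) → blocked by [24,30]×[9,17], reject
17. q=(23,40) nearest=9 d=14 new=(17,32) → add node 16 parent=9 cost=30
18. q=(35,6) nearest=11 d=6 new=(35,6) → add node 17 parent=11 cost=36
19. q=(9,29) nearest=9 d=3 new=(9,29) → add node 18 parent=9 cost=27
20. q=(12,11) nearest=3 d=3 new=(12,11) → add node 19 parent=3 cost=15
21. q=(14,30) nearest=16 d=3 new=(14,30) → add node 20 parent=16 cost=33
22. q=(6,29) nearest=13 d=3 new=(6,29) → add node 21 parent=13 cost=33
23. q=(16,15) nearest=6 d=1 new=(16,15) → add node 22 parent=6 cost=19
24. q=(13,3) nearest=2 d=1 new=(13,3) → add node 23 parent=2 cost=13
25. q=(33,31) nearest=16 d=16 new=(23,31) → add node 24 parent=16 cost=36
26. q=(2,33) nearest=13 d=3 new=(2,33) → add node 25 parent=13 cost=33
27. q=(20,48) nearest=13 d=16 new=(11,38) → add node 26 parent=13 cost=36
28. q=(6,37) nearest=15 d=4 new=(6,37) → add node 27 parent=15 cost=39
29. q=(13,2) nearest=2 d=1 new=(13,2) → add node 28 parent=2 cost=13
30. q=(30,40) nearest=24 d=9 new=(29,37) → add node 29 parent=24 cost=42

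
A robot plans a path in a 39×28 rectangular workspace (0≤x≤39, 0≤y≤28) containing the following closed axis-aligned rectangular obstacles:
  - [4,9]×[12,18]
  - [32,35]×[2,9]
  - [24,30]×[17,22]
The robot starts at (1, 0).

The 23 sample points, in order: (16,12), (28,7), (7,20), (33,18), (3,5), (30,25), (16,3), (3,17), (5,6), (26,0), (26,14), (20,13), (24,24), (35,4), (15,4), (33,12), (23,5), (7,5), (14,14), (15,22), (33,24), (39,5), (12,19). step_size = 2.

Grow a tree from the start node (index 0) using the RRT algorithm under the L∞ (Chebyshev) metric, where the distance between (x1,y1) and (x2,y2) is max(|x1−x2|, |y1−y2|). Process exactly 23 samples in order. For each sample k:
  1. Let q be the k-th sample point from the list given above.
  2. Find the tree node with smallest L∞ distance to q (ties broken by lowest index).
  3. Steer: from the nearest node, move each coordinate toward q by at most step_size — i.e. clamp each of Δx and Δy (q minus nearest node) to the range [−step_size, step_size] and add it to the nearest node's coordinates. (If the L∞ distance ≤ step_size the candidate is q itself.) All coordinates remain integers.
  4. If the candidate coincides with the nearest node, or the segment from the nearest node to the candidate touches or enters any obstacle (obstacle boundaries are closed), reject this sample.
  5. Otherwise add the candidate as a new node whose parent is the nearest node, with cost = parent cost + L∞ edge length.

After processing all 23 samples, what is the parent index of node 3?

Parent of node 3: 2

1. q=(16,12) nearest=0 d=15 new=(3,2) → add node 1 parent=0 cost=2
2. q=(28,7) nearest=1 d=25 new=(5,4) → add node 2 parent=1 cost=4
3. q=(7,20) nearest=2 d=16 new=(7,6) → add node 3 parent=2 cost=6
4. q=(33,18) nearest=3 d=26 new=(9,8) → add node 4 parent=3 cost=8
5. q=(3,5) nearest=2 d=2 new=(3,5) → add node 5 parent=2 cost=6
6. q=(30,25) nearest=4 d=21 new=(11,10) → add node 6 parent=4 cost=10
7. q=(16,3) nearest=4 d=7 new=(11,6) → add node 7 parent=4 cost=10
8. q=(3,17) nearest=6 d=8 new=(9,12) → blocked by [4,9]×[12,18], reject
9. q=(5,6) nearest=2 d=2 new=(5,6) → add node 8 parent=2 cost=6
10. q=(26,0) nearest=6 d=15 new=(13,8) → add node 9 parent=6 cost=12
11. q=(26,14) nearest=9 d=13 new=(15,10) → add node 10 parent=9 cost=14
12. q=(20,13) nearest=10 d=5 new=(17,12) → add node 11 parent=10 cost=16
13. q=(24,24) nearest=11 d=12 new=(19,14) → add node 12 parent=11 cost=18
14. q=(35,4) nearest=12 d=16 new=(21,12) → add node 13 parent=12 cost=20
15. q=(15,4) nearest=7 d=4 new=(13,4) → add node 14 parent=7 cost=12
16. q=(33,12) nearest=13 d=12 new=(23,12) → add node 15 parent=13 cost=22
17. q=(23,5) nearest=11 d=7 new=(19,10) → add node 16 parent=11 cost=18
18. q=(7,5) nearest=3 d=1 new=(7,5) → add node 17 parent=3 cost=7
19. q=(14,14) nearest=11 d=3 new=(15,14) → add node 18 parent=11 cost=18
20. q=(15,22) nearest=12 d=8 new=(17,16) → add node 19 parent=12 cost=20
21. q=(33,24) nearest=13 d=12 new=(23,14) → add node 20 parent=13 cost=22
22. q=(39,5) nearest=15 d=16 new=(25,10) → add node 21 parent=15 cost=24
23. q=(12,19) nearest=18 d=5 new=(13,16) → add node 22 parent=18 cost=20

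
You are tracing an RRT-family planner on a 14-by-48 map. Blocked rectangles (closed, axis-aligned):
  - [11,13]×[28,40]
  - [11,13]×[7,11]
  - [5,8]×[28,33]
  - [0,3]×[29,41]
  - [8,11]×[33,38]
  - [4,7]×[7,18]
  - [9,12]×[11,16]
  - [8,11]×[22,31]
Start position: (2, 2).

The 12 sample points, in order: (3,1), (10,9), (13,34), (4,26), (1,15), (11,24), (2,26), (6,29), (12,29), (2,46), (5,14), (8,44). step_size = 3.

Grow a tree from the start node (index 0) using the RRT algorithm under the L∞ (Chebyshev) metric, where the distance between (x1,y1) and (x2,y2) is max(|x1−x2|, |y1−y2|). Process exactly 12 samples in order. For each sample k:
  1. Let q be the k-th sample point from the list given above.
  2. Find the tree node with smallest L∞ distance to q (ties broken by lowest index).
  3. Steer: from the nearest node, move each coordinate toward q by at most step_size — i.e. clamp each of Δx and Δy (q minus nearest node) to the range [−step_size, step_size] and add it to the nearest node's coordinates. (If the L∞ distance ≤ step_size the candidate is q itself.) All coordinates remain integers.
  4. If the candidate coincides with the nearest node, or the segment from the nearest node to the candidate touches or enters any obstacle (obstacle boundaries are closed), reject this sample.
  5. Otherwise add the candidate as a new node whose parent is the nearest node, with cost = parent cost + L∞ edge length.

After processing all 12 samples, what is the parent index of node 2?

Parent of node 2: 0

1. q=(3,1) nearest=0 d=1 new=(3,1) → add node 1 parent=0 cost=1
2. q=(10,9) nearest=0 d=8 new=(5,5) → add node 2 parent=0 cost=3
3. q=(13,34) nearest=2 d=29 new=(8,8) → blocked by [4,7]×[7,18], reject
4. q=(4,26) nearest=2 d=21 new=(4,8) → blocked by [4,7]×[7,18], reject
5. q=(1,15) nearest=2 d=10 new=(2,8) → add node 3 parent=2 cost=6
6. q=(11,24) nearest=3 d=16 new=(5,11) → blocked by [4,7]×[7,18], reject
7. q=(2,26) nearest=3 d=18 new=(2,11) → add node 4 parent=3 cost=9
8. q=(6,29) nearest=4 d=18 new=(5,14) → blocked by [4,7]×[7,18], reject
9. q=(12,29) nearest=4 d=18 new=(5,14) → blocked by [4,7]×[7,18], reject
10. q=(2,46) nearest=4 d=35 new=(2,14) → add node 5 parent=4 cost=12
11. q=(5,14) nearest=4 d=3 new=(5,14) → blocked by [4,7]×[7,18], reject
12. q=(8,44) nearest=5 d=30 new=(5,17) → blocked by [4,7]×[7,18], reject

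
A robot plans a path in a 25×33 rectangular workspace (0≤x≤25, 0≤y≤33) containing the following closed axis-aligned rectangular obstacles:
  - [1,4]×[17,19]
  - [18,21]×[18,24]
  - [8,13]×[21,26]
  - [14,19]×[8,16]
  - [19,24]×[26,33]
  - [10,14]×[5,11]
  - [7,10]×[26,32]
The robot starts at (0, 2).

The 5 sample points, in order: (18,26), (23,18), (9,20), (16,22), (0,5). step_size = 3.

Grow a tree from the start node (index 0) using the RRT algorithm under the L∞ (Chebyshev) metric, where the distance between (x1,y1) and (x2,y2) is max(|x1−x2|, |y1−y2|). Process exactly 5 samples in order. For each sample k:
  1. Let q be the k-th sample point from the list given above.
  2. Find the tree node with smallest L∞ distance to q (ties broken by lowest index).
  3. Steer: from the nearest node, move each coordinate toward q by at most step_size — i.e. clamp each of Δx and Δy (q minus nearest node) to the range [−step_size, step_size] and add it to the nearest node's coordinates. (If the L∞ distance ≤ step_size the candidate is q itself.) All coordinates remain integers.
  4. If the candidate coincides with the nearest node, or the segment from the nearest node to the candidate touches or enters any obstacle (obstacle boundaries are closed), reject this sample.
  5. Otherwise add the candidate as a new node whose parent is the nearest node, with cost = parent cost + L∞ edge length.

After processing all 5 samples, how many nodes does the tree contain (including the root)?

1. q=(18,26) nearest=0 d=24 new=(3,5) → add node 1 parent=0 cost=3
2. q=(23,18) nearest=1 d=20 new=(6,8) → add node 2 parent=1 cost=6
3. q=(9,20) nearest=2 d=12 new=(9,11) → add node 3 parent=2 cost=9
4. q=(16,22) nearest=3 d=11 new=(12,14) → add node 4 parent=3 cost=12
5. q=(0,5) nearest=0 d=3 new=(0,5) → add node 5 parent=0 cost=3

Node count: 6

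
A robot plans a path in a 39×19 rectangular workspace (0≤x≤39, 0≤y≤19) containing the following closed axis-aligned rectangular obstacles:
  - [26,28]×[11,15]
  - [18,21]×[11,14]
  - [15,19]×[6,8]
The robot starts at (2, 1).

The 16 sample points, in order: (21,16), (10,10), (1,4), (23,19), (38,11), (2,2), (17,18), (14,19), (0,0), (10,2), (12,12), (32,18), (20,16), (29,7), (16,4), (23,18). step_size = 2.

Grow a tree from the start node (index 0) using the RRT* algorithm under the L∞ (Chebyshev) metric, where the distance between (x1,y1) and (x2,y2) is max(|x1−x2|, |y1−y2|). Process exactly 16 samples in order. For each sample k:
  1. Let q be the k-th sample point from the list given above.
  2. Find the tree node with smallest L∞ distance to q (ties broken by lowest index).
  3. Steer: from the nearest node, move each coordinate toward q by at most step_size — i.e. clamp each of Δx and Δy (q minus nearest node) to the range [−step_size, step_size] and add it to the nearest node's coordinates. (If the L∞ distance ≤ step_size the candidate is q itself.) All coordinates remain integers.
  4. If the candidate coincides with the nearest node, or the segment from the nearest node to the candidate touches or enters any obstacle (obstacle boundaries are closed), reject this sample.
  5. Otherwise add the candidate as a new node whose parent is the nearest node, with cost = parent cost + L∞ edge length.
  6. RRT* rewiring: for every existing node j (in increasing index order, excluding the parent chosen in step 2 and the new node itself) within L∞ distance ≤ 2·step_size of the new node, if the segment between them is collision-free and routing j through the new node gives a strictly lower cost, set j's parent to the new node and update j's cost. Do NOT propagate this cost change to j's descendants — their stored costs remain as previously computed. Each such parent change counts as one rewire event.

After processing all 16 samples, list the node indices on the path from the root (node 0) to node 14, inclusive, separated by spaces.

1. q=(21,16) nearest=0 d=19 new=(4,3) → add node 1 parent=0 cost=2
2. q=(10,10) nearest=1 d=7 new=(6,5) → add node 2 parent=1 cost=4
3. q=(1,4) nearest=0 d=3 new=(1,3) → add node 3 parent=0 cost=2
4. q=(23,19) nearest=2 d=17 new=(8,7) → add node 4 parent=2 cost=6
5. q=(38,11) nearest=4 d=30 new=(10,9) → add node 5 parent=4 cost=8
6. q=(2,2) nearest=0 d=1 new=(2,2) → add node 6 parent=0 cost=1
7. q=(17,18) nearest=5 d=9 new=(12,11) → add node 7 parent=5 cost=10
8. q=(14,19) nearest=7 d=8 new=(14,13) → add node 8 parent=7 cost=12
9. q=(0,0) nearest=0 d=2 new=(0,0) → add node 9 parent=0 cost=2
10. q=(10,2) nearest=2 d=4 new=(8,3) → add node 10 parent=2 cost=6
11. q=(12,12) nearest=7 d=1 new=(12,12) → add node 11 parent=7 cost=11
12. q=(32,18) nearest=8 d=18 new=(16,15) → add node 12 parent=8 cost=14
13. q=(20,16) nearest=12 d=4 new=(18,16) → add node 13 parent=12 cost=16
14. q=(29,7) nearest=13 d=11 new=(20,14) → blocked by [18,21]×[11,14], reject
15. q=(16,4) nearest=5 d=6 new=(12,7) → add node 14 parent=5 cost=10
16. q=(23,18) nearest=13 d=5 new=(20,18) → add node 15 parent=13 cost=18

Path: 0 1 2 4 5 14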